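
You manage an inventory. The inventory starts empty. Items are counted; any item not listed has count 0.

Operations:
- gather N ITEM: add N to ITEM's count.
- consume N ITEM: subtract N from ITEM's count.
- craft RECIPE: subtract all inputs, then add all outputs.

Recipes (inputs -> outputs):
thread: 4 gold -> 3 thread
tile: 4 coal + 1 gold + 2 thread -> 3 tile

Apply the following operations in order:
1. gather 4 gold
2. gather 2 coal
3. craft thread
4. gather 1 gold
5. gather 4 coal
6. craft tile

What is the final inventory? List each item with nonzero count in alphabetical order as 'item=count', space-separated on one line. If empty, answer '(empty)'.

Answer: coal=2 thread=1 tile=3

Derivation:
After 1 (gather 4 gold): gold=4
After 2 (gather 2 coal): coal=2 gold=4
After 3 (craft thread): coal=2 thread=3
After 4 (gather 1 gold): coal=2 gold=1 thread=3
After 5 (gather 4 coal): coal=6 gold=1 thread=3
After 6 (craft tile): coal=2 thread=1 tile=3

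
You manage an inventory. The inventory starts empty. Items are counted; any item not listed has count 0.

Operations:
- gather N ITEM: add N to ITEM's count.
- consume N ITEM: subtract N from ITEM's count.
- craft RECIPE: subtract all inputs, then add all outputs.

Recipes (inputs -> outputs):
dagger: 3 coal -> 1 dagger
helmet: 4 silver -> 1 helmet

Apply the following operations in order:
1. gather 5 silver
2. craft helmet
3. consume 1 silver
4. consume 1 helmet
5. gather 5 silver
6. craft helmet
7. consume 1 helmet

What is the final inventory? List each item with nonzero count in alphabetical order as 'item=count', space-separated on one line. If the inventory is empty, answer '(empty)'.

Answer: silver=1

Derivation:
After 1 (gather 5 silver): silver=5
After 2 (craft helmet): helmet=1 silver=1
After 3 (consume 1 silver): helmet=1
After 4 (consume 1 helmet): (empty)
After 5 (gather 5 silver): silver=5
After 6 (craft helmet): helmet=1 silver=1
After 7 (consume 1 helmet): silver=1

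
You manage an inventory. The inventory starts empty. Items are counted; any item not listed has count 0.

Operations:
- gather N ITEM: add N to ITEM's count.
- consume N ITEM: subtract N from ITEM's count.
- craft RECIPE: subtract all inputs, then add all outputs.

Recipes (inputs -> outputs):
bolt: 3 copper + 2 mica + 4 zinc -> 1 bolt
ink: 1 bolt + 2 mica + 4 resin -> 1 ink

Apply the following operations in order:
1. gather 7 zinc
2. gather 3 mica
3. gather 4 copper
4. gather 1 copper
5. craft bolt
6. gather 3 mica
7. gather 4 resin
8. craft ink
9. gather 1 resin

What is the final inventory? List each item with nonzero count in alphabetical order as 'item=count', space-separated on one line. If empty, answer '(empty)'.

Answer: copper=2 ink=1 mica=2 resin=1 zinc=3

Derivation:
After 1 (gather 7 zinc): zinc=7
After 2 (gather 3 mica): mica=3 zinc=7
After 3 (gather 4 copper): copper=4 mica=3 zinc=7
After 4 (gather 1 copper): copper=5 mica=3 zinc=7
After 5 (craft bolt): bolt=1 copper=2 mica=1 zinc=3
After 6 (gather 3 mica): bolt=1 copper=2 mica=4 zinc=3
After 7 (gather 4 resin): bolt=1 copper=2 mica=4 resin=4 zinc=3
After 8 (craft ink): copper=2 ink=1 mica=2 zinc=3
After 9 (gather 1 resin): copper=2 ink=1 mica=2 resin=1 zinc=3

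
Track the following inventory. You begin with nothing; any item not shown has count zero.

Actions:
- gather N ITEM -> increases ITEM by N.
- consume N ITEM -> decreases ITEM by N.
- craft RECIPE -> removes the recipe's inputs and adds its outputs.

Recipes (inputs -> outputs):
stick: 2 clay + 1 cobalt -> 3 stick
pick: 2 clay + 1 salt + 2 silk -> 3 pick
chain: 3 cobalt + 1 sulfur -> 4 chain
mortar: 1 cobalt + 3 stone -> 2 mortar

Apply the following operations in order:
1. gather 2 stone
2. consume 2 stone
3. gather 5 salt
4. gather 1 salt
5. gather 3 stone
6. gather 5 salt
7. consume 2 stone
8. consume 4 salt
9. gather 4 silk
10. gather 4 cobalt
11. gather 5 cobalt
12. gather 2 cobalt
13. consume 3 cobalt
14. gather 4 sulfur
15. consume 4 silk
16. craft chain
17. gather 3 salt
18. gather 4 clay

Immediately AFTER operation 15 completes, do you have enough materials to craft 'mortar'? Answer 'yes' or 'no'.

Answer: no

Derivation:
After 1 (gather 2 stone): stone=2
After 2 (consume 2 stone): (empty)
After 3 (gather 5 salt): salt=5
After 4 (gather 1 salt): salt=6
After 5 (gather 3 stone): salt=6 stone=3
After 6 (gather 5 salt): salt=11 stone=3
After 7 (consume 2 stone): salt=11 stone=1
After 8 (consume 4 salt): salt=7 stone=1
After 9 (gather 4 silk): salt=7 silk=4 stone=1
After 10 (gather 4 cobalt): cobalt=4 salt=7 silk=4 stone=1
After 11 (gather 5 cobalt): cobalt=9 salt=7 silk=4 stone=1
After 12 (gather 2 cobalt): cobalt=11 salt=7 silk=4 stone=1
After 13 (consume 3 cobalt): cobalt=8 salt=7 silk=4 stone=1
After 14 (gather 4 sulfur): cobalt=8 salt=7 silk=4 stone=1 sulfur=4
After 15 (consume 4 silk): cobalt=8 salt=7 stone=1 sulfur=4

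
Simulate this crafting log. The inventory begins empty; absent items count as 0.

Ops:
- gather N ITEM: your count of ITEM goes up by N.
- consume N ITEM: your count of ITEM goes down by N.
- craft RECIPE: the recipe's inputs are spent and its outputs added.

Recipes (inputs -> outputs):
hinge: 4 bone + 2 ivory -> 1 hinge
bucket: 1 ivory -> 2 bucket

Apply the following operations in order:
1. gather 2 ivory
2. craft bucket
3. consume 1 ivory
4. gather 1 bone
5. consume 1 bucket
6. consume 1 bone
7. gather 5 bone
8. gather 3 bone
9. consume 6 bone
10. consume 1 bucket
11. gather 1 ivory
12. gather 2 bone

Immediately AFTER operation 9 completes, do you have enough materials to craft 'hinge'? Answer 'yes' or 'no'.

After 1 (gather 2 ivory): ivory=2
After 2 (craft bucket): bucket=2 ivory=1
After 3 (consume 1 ivory): bucket=2
After 4 (gather 1 bone): bone=1 bucket=2
After 5 (consume 1 bucket): bone=1 bucket=1
After 6 (consume 1 bone): bucket=1
After 7 (gather 5 bone): bone=5 bucket=1
After 8 (gather 3 bone): bone=8 bucket=1
After 9 (consume 6 bone): bone=2 bucket=1

Answer: no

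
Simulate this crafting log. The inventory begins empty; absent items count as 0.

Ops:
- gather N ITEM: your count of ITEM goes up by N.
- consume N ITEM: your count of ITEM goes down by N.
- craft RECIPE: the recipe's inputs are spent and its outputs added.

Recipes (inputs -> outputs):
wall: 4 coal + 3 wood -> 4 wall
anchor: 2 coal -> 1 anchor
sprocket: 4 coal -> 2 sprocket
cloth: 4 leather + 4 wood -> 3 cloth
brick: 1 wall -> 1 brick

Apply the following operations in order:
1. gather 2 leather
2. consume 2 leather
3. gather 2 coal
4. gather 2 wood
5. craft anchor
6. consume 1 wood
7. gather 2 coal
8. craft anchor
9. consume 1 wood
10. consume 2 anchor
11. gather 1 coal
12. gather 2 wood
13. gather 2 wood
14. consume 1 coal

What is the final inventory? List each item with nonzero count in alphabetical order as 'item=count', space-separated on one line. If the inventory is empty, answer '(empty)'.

After 1 (gather 2 leather): leather=2
After 2 (consume 2 leather): (empty)
After 3 (gather 2 coal): coal=2
After 4 (gather 2 wood): coal=2 wood=2
After 5 (craft anchor): anchor=1 wood=2
After 6 (consume 1 wood): anchor=1 wood=1
After 7 (gather 2 coal): anchor=1 coal=2 wood=1
After 8 (craft anchor): anchor=2 wood=1
After 9 (consume 1 wood): anchor=2
After 10 (consume 2 anchor): (empty)
After 11 (gather 1 coal): coal=1
After 12 (gather 2 wood): coal=1 wood=2
After 13 (gather 2 wood): coal=1 wood=4
After 14 (consume 1 coal): wood=4

Answer: wood=4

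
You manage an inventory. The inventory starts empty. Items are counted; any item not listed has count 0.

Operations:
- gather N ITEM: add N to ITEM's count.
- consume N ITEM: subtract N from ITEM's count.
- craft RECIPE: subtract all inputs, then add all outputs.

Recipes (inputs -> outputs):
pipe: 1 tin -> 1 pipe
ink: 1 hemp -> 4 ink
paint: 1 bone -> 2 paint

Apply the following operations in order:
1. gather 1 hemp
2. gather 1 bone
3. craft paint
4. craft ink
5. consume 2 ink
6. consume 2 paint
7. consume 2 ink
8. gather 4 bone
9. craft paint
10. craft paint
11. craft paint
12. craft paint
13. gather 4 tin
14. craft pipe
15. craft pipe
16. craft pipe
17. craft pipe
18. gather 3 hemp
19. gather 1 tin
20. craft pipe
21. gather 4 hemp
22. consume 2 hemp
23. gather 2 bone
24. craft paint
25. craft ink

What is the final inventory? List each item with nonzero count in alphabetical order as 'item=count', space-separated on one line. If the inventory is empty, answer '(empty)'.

Answer: bone=1 hemp=4 ink=4 paint=10 pipe=5

Derivation:
After 1 (gather 1 hemp): hemp=1
After 2 (gather 1 bone): bone=1 hemp=1
After 3 (craft paint): hemp=1 paint=2
After 4 (craft ink): ink=4 paint=2
After 5 (consume 2 ink): ink=2 paint=2
After 6 (consume 2 paint): ink=2
After 7 (consume 2 ink): (empty)
After 8 (gather 4 bone): bone=4
After 9 (craft paint): bone=3 paint=2
After 10 (craft paint): bone=2 paint=4
After 11 (craft paint): bone=1 paint=6
After 12 (craft paint): paint=8
After 13 (gather 4 tin): paint=8 tin=4
After 14 (craft pipe): paint=8 pipe=1 tin=3
After 15 (craft pipe): paint=8 pipe=2 tin=2
After 16 (craft pipe): paint=8 pipe=3 tin=1
After 17 (craft pipe): paint=8 pipe=4
After 18 (gather 3 hemp): hemp=3 paint=8 pipe=4
After 19 (gather 1 tin): hemp=3 paint=8 pipe=4 tin=1
After 20 (craft pipe): hemp=3 paint=8 pipe=5
After 21 (gather 4 hemp): hemp=7 paint=8 pipe=5
After 22 (consume 2 hemp): hemp=5 paint=8 pipe=5
After 23 (gather 2 bone): bone=2 hemp=5 paint=8 pipe=5
After 24 (craft paint): bone=1 hemp=5 paint=10 pipe=5
After 25 (craft ink): bone=1 hemp=4 ink=4 paint=10 pipe=5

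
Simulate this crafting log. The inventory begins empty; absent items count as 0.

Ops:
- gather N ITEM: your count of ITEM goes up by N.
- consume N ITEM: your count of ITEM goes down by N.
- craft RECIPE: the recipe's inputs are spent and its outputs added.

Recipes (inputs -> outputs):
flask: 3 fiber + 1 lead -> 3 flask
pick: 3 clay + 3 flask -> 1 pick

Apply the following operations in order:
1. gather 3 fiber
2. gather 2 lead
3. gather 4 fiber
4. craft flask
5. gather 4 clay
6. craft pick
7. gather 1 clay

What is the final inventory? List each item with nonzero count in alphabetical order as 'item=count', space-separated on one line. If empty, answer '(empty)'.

After 1 (gather 3 fiber): fiber=3
After 2 (gather 2 lead): fiber=3 lead=2
After 3 (gather 4 fiber): fiber=7 lead=2
After 4 (craft flask): fiber=4 flask=3 lead=1
After 5 (gather 4 clay): clay=4 fiber=4 flask=3 lead=1
After 6 (craft pick): clay=1 fiber=4 lead=1 pick=1
After 7 (gather 1 clay): clay=2 fiber=4 lead=1 pick=1

Answer: clay=2 fiber=4 lead=1 pick=1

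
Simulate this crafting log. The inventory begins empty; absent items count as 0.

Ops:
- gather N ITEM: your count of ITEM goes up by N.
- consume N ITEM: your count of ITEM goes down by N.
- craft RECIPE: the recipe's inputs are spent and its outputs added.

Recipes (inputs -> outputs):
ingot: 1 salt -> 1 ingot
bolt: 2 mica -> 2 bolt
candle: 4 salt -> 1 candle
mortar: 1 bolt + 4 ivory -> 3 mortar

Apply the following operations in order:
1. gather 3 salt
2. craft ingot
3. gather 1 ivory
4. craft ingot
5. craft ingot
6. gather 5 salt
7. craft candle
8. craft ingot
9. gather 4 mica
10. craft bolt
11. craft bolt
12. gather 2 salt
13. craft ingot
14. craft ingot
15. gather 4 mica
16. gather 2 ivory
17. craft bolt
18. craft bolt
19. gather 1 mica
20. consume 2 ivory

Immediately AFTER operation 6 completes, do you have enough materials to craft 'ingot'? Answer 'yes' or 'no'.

Answer: yes

Derivation:
After 1 (gather 3 salt): salt=3
After 2 (craft ingot): ingot=1 salt=2
After 3 (gather 1 ivory): ingot=1 ivory=1 salt=2
After 4 (craft ingot): ingot=2 ivory=1 salt=1
After 5 (craft ingot): ingot=3 ivory=1
After 6 (gather 5 salt): ingot=3 ivory=1 salt=5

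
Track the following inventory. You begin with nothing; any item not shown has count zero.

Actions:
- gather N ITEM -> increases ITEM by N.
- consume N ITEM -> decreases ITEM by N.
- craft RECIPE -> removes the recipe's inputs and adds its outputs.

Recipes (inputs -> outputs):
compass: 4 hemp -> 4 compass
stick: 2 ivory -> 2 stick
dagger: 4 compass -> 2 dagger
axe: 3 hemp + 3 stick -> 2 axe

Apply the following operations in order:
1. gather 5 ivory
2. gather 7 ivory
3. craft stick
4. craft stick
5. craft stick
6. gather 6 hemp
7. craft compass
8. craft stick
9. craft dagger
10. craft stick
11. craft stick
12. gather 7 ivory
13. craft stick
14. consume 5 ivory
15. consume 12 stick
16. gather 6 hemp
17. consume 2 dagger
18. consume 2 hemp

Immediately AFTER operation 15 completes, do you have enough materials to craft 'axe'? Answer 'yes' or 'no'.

After 1 (gather 5 ivory): ivory=5
After 2 (gather 7 ivory): ivory=12
After 3 (craft stick): ivory=10 stick=2
After 4 (craft stick): ivory=8 stick=4
After 5 (craft stick): ivory=6 stick=6
After 6 (gather 6 hemp): hemp=6 ivory=6 stick=6
After 7 (craft compass): compass=4 hemp=2 ivory=6 stick=6
After 8 (craft stick): compass=4 hemp=2 ivory=4 stick=8
After 9 (craft dagger): dagger=2 hemp=2 ivory=4 stick=8
After 10 (craft stick): dagger=2 hemp=2 ivory=2 stick=10
After 11 (craft stick): dagger=2 hemp=2 stick=12
After 12 (gather 7 ivory): dagger=2 hemp=2 ivory=7 stick=12
After 13 (craft stick): dagger=2 hemp=2 ivory=5 stick=14
After 14 (consume 5 ivory): dagger=2 hemp=2 stick=14
After 15 (consume 12 stick): dagger=2 hemp=2 stick=2

Answer: no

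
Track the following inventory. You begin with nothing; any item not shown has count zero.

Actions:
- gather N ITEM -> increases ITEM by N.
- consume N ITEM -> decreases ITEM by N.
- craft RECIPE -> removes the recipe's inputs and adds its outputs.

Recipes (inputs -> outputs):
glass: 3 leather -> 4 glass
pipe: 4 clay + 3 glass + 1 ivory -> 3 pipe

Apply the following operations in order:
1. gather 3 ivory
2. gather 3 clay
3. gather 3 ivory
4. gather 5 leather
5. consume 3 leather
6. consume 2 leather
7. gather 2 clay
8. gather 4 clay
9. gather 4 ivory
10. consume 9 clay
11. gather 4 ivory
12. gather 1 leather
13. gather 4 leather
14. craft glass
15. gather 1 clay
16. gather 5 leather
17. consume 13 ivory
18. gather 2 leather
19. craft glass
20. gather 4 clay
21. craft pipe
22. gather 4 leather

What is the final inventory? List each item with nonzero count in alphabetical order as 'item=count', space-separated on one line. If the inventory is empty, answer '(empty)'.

Answer: clay=1 glass=5 leather=10 pipe=3

Derivation:
After 1 (gather 3 ivory): ivory=3
After 2 (gather 3 clay): clay=3 ivory=3
After 3 (gather 3 ivory): clay=3 ivory=6
After 4 (gather 5 leather): clay=3 ivory=6 leather=5
After 5 (consume 3 leather): clay=3 ivory=6 leather=2
After 6 (consume 2 leather): clay=3 ivory=6
After 7 (gather 2 clay): clay=5 ivory=6
After 8 (gather 4 clay): clay=9 ivory=6
After 9 (gather 4 ivory): clay=9 ivory=10
After 10 (consume 9 clay): ivory=10
After 11 (gather 4 ivory): ivory=14
After 12 (gather 1 leather): ivory=14 leather=1
After 13 (gather 4 leather): ivory=14 leather=5
After 14 (craft glass): glass=4 ivory=14 leather=2
After 15 (gather 1 clay): clay=1 glass=4 ivory=14 leather=2
After 16 (gather 5 leather): clay=1 glass=4 ivory=14 leather=7
After 17 (consume 13 ivory): clay=1 glass=4 ivory=1 leather=7
After 18 (gather 2 leather): clay=1 glass=4 ivory=1 leather=9
After 19 (craft glass): clay=1 glass=8 ivory=1 leather=6
After 20 (gather 4 clay): clay=5 glass=8 ivory=1 leather=6
After 21 (craft pipe): clay=1 glass=5 leather=6 pipe=3
After 22 (gather 4 leather): clay=1 glass=5 leather=10 pipe=3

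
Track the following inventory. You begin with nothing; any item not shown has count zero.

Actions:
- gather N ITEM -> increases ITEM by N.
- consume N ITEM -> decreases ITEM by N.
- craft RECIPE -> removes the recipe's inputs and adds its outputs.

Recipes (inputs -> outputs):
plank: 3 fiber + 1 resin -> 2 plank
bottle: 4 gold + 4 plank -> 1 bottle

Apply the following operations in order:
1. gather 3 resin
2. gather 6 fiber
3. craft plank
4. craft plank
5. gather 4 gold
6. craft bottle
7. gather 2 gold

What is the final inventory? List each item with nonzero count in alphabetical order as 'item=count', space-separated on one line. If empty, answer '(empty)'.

After 1 (gather 3 resin): resin=3
After 2 (gather 6 fiber): fiber=6 resin=3
After 3 (craft plank): fiber=3 plank=2 resin=2
After 4 (craft plank): plank=4 resin=1
After 5 (gather 4 gold): gold=4 plank=4 resin=1
After 6 (craft bottle): bottle=1 resin=1
After 7 (gather 2 gold): bottle=1 gold=2 resin=1

Answer: bottle=1 gold=2 resin=1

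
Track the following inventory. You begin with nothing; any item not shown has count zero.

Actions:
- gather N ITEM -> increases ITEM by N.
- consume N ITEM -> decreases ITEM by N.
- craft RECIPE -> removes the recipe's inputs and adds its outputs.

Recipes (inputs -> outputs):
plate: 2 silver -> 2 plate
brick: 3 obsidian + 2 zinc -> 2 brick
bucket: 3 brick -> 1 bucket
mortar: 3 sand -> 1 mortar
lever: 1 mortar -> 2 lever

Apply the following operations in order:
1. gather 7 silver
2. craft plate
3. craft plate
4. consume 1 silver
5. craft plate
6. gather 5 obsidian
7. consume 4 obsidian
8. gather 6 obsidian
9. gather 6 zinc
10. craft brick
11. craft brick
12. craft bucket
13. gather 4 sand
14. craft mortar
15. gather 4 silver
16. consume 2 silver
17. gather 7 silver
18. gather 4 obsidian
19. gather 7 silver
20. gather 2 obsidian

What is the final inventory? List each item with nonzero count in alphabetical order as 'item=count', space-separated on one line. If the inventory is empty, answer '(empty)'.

After 1 (gather 7 silver): silver=7
After 2 (craft plate): plate=2 silver=5
After 3 (craft plate): plate=4 silver=3
After 4 (consume 1 silver): plate=4 silver=2
After 5 (craft plate): plate=6
After 6 (gather 5 obsidian): obsidian=5 plate=6
After 7 (consume 4 obsidian): obsidian=1 plate=6
After 8 (gather 6 obsidian): obsidian=7 plate=6
After 9 (gather 6 zinc): obsidian=7 plate=6 zinc=6
After 10 (craft brick): brick=2 obsidian=4 plate=6 zinc=4
After 11 (craft brick): brick=4 obsidian=1 plate=6 zinc=2
After 12 (craft bucket): brick=1 bucket=1 obsidian=1 plate=6 zinc=2
After 13 (gather 4 sand): brick=1 bucket=1 obsidian=1 plate=6 sand=4 zinc=2
After 14 (craft mortar): brick=1 bucket=1 mortar=1 obsidian=1 plate=6 sand=1 zinc=2
After 15 (gather 4 silver): brick=1 bucket=1 mortar=1 obsidian=1 plate=6 sand=1 silver=4 zinc=2
After 16 (consume 2 silver): brick=1 bucket=1 mortar=1 obsidian=1 plate=6 sand=1 silver=2 zinc=2
After 17 (gather 7 silver): brick=1 bucket=1 mortar=1 obsidian=1 plate=6 sand=1 silver=9 zinc=2
After 18 (gather 4 obsidian): brick=1 bucket=1 mortar=1 obsidian=5 plate=6 sand=1 silver=9 zinc=2
After 19 (gather 7 silver): brick=1 bucket=1 mortar=1 obsidian=5 plate=6 sand=1 silver=16 zinc=2
After 20 (gather 2 obsidian): brick=1 bucket=1 mortar=1 obsidian=7 plate=6 sand=1 silver=16 zinc=2

Answer: brick=1 bucket=1 mortar=1 obsidian=7 plate=6 sand=1 silver=16 zinc=2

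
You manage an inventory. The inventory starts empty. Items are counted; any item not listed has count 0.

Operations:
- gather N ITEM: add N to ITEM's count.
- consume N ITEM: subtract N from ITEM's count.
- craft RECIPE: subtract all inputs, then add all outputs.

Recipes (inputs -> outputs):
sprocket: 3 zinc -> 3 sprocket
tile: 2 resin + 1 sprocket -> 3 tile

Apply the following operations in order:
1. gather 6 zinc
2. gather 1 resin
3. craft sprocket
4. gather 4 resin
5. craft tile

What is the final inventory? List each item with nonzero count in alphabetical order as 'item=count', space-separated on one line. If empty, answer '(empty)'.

After 1 (gather 6 zinc): zinc=6
After 2 (gather 1 resin): resin=1 zinc=6
After 3 (craft sprocket): resin=1 sprocket=3 zinc=3
After 4 (gather 4 resin): resin=5 sprocket=3 zinc=3
After 5 (craft tile): resin=3 sprocket=2 tile=3 zinc=3

Answer: resin=3 sprocket=2 tile=3 zinc=3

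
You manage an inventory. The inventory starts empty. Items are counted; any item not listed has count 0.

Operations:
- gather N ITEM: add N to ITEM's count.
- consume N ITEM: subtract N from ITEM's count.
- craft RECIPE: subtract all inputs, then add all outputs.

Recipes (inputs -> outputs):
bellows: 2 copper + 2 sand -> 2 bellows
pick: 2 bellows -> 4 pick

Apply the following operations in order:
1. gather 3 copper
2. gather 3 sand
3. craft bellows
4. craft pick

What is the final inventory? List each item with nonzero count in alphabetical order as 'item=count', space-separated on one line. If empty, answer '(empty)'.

After 1 (gather 3 copper): copper=3
After 2 (gather 3 sand): copper=3 sand=3
After 3 (craft bellows): bellows=2 copper=1 sand=1
After 4 (craft pick): copper=1 pick=4 sand=1

Answer: copper=1 pick=4 sand=1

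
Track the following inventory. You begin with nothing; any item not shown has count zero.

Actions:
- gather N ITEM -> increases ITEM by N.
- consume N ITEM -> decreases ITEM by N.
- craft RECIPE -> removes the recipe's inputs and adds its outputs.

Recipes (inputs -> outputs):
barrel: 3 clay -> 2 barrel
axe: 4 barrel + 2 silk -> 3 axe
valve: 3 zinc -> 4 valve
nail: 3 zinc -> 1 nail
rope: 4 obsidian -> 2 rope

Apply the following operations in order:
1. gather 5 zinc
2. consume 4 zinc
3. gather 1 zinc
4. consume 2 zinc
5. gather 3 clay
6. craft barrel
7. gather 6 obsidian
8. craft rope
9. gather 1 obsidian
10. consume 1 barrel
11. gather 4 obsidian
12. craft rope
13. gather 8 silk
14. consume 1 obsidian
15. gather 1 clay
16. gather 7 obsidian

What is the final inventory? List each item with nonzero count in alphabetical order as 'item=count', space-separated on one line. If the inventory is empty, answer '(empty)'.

After 1 (gather 5 zinc): zinc=5
After 2 (consume 4 zinc): zinc=1
After 3 (gather 1 zinc): zinc=2
After 4 (consume 2 zinc): (empty)
After 5 (gather 3 clay): clay=3
After 6 (craft barrel): barrel=2
After 7 (gather 6 obsidian): barrel=2 obsidian=6
After 8 (craft rope): barrel=2 obsidian=2 rope=2
After 9 (gather 1 obsidian): barrel=2 obsidian=3 rope=2
After 10 (consume 1 barrel): barrel=1 obsidian=3 rope=2
After 11 (gather 4 obsidian): barrel=1 obsidian=7 rope=2
After 12 (craft rope): barrel=1 obsidian=3 rope=4
After 13 (gather 8 silk): barrel=1 obsidian=3 rope=4 silk=8
After 14 (consume 1 obsidian): barrel=1 obsidian=2 rope=4 silk=8
After 15 (gather 1 clay): barrel=1 clay=1 obsidian=2 rope=4 silk=8
After 16 (gather 7 obsidian): barrel=1 clay=1 obsidian=9 rope=4 silk=8

Answer: barrel=1 clay=1 obsidian=9 rope=4 silk=8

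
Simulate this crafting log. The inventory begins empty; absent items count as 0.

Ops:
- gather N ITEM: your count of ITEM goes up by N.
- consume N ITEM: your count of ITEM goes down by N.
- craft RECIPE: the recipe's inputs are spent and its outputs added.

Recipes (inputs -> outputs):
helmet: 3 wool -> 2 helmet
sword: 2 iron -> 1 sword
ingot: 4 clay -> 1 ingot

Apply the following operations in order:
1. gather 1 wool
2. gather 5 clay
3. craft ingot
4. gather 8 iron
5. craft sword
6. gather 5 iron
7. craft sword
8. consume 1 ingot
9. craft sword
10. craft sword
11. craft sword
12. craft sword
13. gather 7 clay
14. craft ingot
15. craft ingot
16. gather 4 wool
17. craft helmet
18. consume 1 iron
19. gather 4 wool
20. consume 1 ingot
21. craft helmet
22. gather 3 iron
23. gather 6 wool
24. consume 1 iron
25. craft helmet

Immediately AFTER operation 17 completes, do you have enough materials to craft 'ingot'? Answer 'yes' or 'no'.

After 1 (gather 1 wool): wool=1
After 2 (gather 5 clay): clay=5 wool=1
After 3 (craft ingot): clay=1 ingot=1 wool=1
After 4 (gather 8 iron): clay=1 ingot=1 iron=8 wool=1
After 5 (craft sword): clay=1 ingot=1 iron=6 sword=1 wool=1
After 6 (gather 5 iron): clay=1 ingot=1 iron=11 sword=1 wool=1
After 7 (craft sword): clay=1 ingot=1 iron=9 sword=2 wool=1
After 8 (consume 1 ingot): clay=1 iron=9 sword=2 wool=1
After 9 (craft sword): clay=1 iron=7 sword=3 wool=1
After 10 (craft sword): clay=1 iron=5 sword=4 wool=1
After 11 (craft sword): clay=1 iron=3 sword=5 wool=1
After 12 (craft sword): clay=1 iron=1 sword=6 wool=1
After 13 (gather 7 clay): clay=8 iron=1 sword=6 wool=1
After 14 (craft ingot): clay=4 ingot=1 iron=1 sword=6 wool=1
After 15 (craft ingot): ingot=2 iron=1 sword=6 wool=1
After 16 (gather 4 wool): ingot=2 iron=1 sword=6 wool=5
After 17 (craft helmet): helmet=2 ingot=2 iron=1 sword=6 wool=2

Answer: no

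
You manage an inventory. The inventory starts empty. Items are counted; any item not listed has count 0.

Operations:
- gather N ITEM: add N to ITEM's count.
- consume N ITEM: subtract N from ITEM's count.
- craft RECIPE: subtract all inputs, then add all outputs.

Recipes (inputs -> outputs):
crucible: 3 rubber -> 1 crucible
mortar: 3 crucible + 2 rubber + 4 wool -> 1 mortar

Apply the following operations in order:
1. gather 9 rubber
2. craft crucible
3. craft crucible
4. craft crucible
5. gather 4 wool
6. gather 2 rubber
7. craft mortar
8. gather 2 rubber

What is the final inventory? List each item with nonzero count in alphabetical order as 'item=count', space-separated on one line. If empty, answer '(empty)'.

Answer: mortar=1 rubber=2

Derivation:
After 1 (gather 9 rubber): rubber=9
After 2 (craft crucible): crucible=1 rubber=6
After 3 (craft crucible): crucible=2 rubber=3
After 4 (craft crucible): crucible=3
After 5 (gather 4 wool): crucible=3 wool=4
After 6 (gather 2 rubber): crucible=3 rubber=2 wool=4
After 7 (craft mortar): mortar=1
After 8 (gather 2 rubber): mortar=1 rubber=2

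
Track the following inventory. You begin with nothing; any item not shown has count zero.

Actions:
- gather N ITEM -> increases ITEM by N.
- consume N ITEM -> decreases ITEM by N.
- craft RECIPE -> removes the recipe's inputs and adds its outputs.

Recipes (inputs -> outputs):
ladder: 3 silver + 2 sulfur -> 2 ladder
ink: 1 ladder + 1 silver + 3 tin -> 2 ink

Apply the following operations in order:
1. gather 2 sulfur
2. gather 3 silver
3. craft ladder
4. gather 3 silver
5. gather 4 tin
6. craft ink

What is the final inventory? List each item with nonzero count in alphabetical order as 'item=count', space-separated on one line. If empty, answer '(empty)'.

After 1 (gather 2 sulfur): sulfur=2
After 2 (gather 3 silver): silver=3 sulfur=2
After 3 (craft ladder): ladder=2
After 4 (gather 3 silver): ladder=2 silver=3
After 5 (gather 4 tin): ladder=2 silver=3 tin=4
After 6 (craft ink): ink=2 ladder=1 silver=2 tin=1

Answer: ink=2 ladder=1 silver=2 tin=1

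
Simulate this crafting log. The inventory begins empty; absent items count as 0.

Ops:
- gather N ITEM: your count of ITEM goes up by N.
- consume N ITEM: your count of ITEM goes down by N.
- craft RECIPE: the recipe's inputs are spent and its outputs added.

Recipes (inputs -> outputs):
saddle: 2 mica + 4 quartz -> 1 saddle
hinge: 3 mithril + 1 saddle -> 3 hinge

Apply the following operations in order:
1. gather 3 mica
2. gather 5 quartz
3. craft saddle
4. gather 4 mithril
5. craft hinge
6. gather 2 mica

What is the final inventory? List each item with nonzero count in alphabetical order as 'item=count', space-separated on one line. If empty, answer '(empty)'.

Answer: hinge=3 mica=3 mithril=1 quartz=1

Derivation:
After 1 (gather 3 mica): mica=3
After 2 (gather 5 quartz): mica=3 quartz=5
After 3 (craft saddle): mica=1 quartz=1 saddle=1
After 4 (gather 4 mithril): mica=1 mithril=4 quartz=1 saddle=1
After 5 (craft hinge): hinge=3 mica=1 mithril=1 quartz=1
After 6 (gather 2 mica): hinge=3 mica=3 mithril=1 quartz=1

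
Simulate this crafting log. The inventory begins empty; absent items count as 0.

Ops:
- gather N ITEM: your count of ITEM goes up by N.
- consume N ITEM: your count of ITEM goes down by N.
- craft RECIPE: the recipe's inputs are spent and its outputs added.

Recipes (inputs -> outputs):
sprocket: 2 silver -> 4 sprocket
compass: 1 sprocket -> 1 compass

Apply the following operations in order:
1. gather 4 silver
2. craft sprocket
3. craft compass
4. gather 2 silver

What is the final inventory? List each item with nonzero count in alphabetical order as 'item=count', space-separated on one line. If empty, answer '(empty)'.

Answer: compass=1 silver=4 sprocket=3

Derivation:
After 1 (gather 4 silver): silver=4
After 2 (craft sprocket): silver=2 sprocket=4
After 3 (craft compass): compass=1 silver=2 sprocket=3
After 4 (gather 2 silver): compass=1 silver=4 sprocket=3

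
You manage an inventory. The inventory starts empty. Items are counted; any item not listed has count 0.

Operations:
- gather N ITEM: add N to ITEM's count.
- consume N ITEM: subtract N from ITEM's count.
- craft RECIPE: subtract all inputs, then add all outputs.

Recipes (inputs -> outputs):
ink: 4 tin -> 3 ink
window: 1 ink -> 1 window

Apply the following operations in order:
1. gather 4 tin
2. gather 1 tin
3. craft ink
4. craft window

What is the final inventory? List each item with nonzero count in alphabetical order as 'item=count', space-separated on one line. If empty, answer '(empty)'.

After 1 (gather 4 tin): tin=4
After 2 (gather 1 tin): tin=5
After 3 (craft ink): ink=3 tin=1
After 4 (craft window): ink=2 tin=1 window=1

Answer: ink=2 tin=1 window=1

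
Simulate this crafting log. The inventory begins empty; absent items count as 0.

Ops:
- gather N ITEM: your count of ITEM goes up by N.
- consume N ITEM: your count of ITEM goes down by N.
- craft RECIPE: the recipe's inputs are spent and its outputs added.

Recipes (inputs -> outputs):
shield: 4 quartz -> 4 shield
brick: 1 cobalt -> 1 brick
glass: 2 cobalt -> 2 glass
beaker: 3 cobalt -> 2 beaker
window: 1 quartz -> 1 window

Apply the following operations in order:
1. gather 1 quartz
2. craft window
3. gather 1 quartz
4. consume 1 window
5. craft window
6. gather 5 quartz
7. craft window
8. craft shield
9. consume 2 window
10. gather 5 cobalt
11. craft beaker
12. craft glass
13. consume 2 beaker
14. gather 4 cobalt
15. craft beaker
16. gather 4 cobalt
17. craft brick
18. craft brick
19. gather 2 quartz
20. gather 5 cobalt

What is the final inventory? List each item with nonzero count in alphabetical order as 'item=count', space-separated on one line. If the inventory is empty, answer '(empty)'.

Answer: beaker=2 brick=2 cobalt=8 glass=2 quartz=2 shield=4

Derivation:
After 1 (gather 1 quartz): quartz=1
After 2 (craft window): window=1
After 3 (gather 1 quartz): quartz=1 window=1
After 4 (consume 1 window): quartz=1
After 5 (craft window): window=1
After 6 (gather 5 quartz): quartz=5 window=1
After 7 (craft window): quartz=4 window=2
After 8 (craft shield): shield=4 window=2
After 9 (consume 2 window): shield=4
After 10 (gather 5 cobalt): cobalt=5 shield=4
After 11 (craft beaker): beaker=2 cobalt=2 shield=4
After 12 (craft glass): beaker=2 glass=2 shield=4
After 13 (consume 2 beaker): glass=2 shield=4
After 14 (gather 4 cobalt): cobalt=4 glass=2 shield=4
After 15 (craft beaker): beaker=2 cobalt=1 glass=2 shield=4
After 16 (gather 4 cobalt): beaker=2 cobalt=5 glass=2 shield=4
After 17 (craft brick): beaker=2 brick=1 cobalt=4 glass=2 shield=4
After 18 (craft brick): beaker=2 brick=2 cobalt=3 glass=2 shield=4
After 19 (gather 2 quartz): beaker=2 brick=2 cobalt=3 glass=2 quartz=2 shield=4
After 20 (gather 5 cobalt): beaker=2 brick=2 cobalt=8 glass=2 quartz=2 shield=4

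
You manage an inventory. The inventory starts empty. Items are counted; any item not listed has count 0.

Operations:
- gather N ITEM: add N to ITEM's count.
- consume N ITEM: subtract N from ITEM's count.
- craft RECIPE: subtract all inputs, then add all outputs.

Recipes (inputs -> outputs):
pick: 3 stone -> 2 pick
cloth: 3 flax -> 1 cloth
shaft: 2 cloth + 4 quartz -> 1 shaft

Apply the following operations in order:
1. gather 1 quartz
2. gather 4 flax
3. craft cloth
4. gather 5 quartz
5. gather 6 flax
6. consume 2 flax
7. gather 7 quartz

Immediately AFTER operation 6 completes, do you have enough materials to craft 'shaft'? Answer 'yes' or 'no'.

Answer: no

Derivation:
After 1 (gather 1 quartz): quartz=1
After 2 (gather 4 flax): flax=4 quartz=1
After 3 (craft cloth): cloth=1 flax=1 quartz=1
After 4 (gather 5 quartz): cloth=1 flax=1 quartz=6
After 5 (gather 6 flax): cloth=1 flax=7 quartz=6
After 6 (consume 2 flax): cloth=1 flax=5 quartz=6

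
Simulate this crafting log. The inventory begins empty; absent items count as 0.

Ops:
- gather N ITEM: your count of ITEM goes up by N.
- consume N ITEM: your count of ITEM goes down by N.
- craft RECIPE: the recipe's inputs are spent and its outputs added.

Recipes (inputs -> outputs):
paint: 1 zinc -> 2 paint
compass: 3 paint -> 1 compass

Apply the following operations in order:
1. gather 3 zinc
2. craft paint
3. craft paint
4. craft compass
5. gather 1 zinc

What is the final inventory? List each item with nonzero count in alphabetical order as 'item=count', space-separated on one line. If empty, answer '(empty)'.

Answer: compass=1 paint=1 zinc=2

Derivation:
After 1 (gather 3 zinc): zinc=3
After 2 (craft paint): paint=2 zinc=2
After 3 (craft paint): paint=4 zinc=1
After 4 (craft compass): compass=1 paint=1 zinc=1
After 5 (gather 1 zinc): compass=1 paint=1 zinc=2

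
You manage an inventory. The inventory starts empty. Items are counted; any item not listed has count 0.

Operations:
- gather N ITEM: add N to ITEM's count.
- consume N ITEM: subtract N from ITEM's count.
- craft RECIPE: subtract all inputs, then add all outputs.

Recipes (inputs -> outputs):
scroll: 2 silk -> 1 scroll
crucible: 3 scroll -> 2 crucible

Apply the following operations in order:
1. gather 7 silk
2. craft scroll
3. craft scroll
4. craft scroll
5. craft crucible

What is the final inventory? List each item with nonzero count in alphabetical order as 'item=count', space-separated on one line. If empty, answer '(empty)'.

After 1 (gather 7 silk): silk=7
After 2 (craft scroll): scroll=1 silk=5
After 3 (craft scroll): scroll=2 silk=3
After 4 (craft scroll): scroll=3 silk=1
After 5 (craft crucible): crucible=2 silk=1

Answer: crucible=2 silk=1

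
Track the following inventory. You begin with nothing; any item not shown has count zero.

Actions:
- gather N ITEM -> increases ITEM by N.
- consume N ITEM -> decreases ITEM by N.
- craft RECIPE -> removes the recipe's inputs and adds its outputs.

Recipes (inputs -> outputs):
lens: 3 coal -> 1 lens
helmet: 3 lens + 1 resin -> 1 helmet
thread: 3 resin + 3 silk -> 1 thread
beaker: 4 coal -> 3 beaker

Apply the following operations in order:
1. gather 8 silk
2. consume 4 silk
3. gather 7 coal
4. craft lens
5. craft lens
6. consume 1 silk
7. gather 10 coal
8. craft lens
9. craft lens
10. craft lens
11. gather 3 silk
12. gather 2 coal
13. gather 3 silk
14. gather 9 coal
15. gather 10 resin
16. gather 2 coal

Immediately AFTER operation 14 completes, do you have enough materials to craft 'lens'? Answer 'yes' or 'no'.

Answer: yes

Derivation:
After 1 (gather 8 silk): silk=8
After 2 (consume 4 silk): silk=4
After 3 (gather 7 coal): coal=7 silk=4
After 4 (craft lens): coal=4 lens=1 silk=4
After 5 (craft lens): coal=1 lens=2 silk=4
After 6 (consume 1 silk): coal=1 lens=2 silk=3
After 7 (gather 10 coal): coal=11 lens=2 silk=3
After 8 (craft lens): coal=8 lens=3 silk=3
After 9 (craft lens): coal=5 lens=4 silk=3
After 10 (craft lens): coal=2 lens=5 silk=3
After 11 (gather 3 silk): coal=2 lens=5 silk=6
After 12 (gather 2 coal): coal=4 lens=5 silk=6
After 13 (gather 3 silk): coal=4 lens=5 silk=9
After 14 (gather 9 coal): coal=13 lens=5 silk=9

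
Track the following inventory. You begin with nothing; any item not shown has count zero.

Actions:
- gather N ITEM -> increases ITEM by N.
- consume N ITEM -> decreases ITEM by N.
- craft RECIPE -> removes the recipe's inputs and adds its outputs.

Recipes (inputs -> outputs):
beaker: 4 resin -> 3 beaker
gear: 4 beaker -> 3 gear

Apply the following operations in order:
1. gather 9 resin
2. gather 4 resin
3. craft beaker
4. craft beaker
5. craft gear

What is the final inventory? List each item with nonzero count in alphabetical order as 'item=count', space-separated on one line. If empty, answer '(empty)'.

Answer: beaker=2 gear=3 resin=5

Derivation:
After 1 (gather 9 resin): resin=9
After 2 (gather 4 resin): resin=13
After 3 (craft beaker): beaker=3 resin=9
After 4 (craft beaker): beaker=6 resin=5
After 5 (craft gear): beaker=2 gear=3 resin=5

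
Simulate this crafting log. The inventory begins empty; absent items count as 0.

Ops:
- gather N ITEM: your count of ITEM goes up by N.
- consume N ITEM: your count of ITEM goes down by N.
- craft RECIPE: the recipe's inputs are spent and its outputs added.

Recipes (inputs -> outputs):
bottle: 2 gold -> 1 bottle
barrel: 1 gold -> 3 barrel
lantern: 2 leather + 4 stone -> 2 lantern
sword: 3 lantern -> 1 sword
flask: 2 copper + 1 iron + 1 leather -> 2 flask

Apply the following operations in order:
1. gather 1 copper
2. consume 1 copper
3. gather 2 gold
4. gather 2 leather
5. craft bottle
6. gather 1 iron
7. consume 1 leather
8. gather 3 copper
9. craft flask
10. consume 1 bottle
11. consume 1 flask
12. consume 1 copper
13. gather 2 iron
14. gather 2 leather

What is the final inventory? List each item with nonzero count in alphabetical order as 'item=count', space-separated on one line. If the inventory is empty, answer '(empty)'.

After 1 (gather 1 copper): copper=1
After 2 (consume 1 copper): (empty)
After 3 (gather 2 gold): gold=2
After 4 (gather 2 leather): gold=2 leather=2
After 5 (craft bottle): bottle=1 leather=2
After 6 (gather 1 iron): bottle=1 iron=1 leather=2
After 7 (consume 1 leather): bottle=1 iron=1 leather=1
After 8 (gather 3 copper): bottle=1 copper=3 iron=1 leather=1
After 9 (craft flask): bottle=1 copper=1 flask=2
After 10 (consume 1 bottle): copper=1 flask=2
After 11 (consume 1 flask): copper=1 flask=1
After 12 (consume 1 copper): flask=1
After 13 (gather 2 iron): flask=1 iron=2
After 14 (gather 2 leather): flask=1 iron=2 leather=2

Answer: flask=1 iron=2 leather=2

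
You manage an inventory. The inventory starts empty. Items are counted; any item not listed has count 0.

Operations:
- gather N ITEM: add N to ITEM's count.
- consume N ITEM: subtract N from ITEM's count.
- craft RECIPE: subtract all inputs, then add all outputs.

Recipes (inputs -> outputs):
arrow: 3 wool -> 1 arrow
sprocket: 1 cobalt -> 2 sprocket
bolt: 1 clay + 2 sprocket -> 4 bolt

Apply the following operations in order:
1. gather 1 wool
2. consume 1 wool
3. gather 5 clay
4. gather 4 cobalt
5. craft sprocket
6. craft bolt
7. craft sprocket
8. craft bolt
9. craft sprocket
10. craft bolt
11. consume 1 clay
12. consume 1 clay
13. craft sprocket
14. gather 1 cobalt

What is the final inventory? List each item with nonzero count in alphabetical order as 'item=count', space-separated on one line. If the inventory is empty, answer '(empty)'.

After 1 (gather 1 wool): wool=1
After 2 (consume 1 wool): (empty)
After 3 (gather 5 clay): clay=5
After 4 (gather 4 cobalt): clay=5 cobalt=4
After 5 (craft sprocket): clay=5 cobalt=3 sprocket=2
After 6 (craft bolt): bolt=4 clay=4 cobalt=3
After 7 (craft sprocket): bolt=4 clay=4 cobalt=2 sprocket=2
After 8 (craft bolt): bolt=8 clay=3 cobalt=2
After 9 (craft sprocket): bolt=8 clay=3 cobalt=1 sprocket=2
After 10 (craft bolt): bolt=12 clay=2 cobalt=1
After 11 (consume 1 clay): bolt=12 clay=1 cobalt=1
After 12 (consume 1 clay): bolt=12 cobalt=1
After 13 (craft sprocket): bolt=12 sprocket=2
After 14 (gather 1 cobalt): bolt=12 cobalt=1 sprocket=2

Answer: bolt=12 cobalt=1 sprocket=2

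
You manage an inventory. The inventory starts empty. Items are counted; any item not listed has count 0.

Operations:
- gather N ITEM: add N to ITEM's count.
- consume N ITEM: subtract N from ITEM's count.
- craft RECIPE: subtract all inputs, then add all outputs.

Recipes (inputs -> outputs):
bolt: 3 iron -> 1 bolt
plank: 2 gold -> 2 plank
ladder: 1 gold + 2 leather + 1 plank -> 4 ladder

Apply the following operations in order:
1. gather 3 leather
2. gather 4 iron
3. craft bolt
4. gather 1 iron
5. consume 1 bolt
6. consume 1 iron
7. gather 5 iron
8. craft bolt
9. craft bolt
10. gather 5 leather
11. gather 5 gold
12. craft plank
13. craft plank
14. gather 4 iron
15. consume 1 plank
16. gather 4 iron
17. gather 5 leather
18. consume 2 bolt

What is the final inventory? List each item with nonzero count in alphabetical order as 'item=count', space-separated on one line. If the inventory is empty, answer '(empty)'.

Answer: gold=1 iron=8 leather=13 plank=3

Derivation:
After 1 (gather 3 leather): leather=3
After 2 (gather 4 iron): iron=4 leather=3
After 3 (craft bolt): bolt=1 iron=1 leather=3
After 4 (gather 1 iron): bolt=1 iron=2 leather=3
After 5 (consume 1 bolt): iron=2 leather=3
After 6 (consume 1 iron): iron=1 leather=3
After 7 (gather 5 iron): iron=6 leather=3
After 8 (craft bolt): bolt=1 iron=3 leather=3
After 9 (craft bolt): bolt=2 leather=3
After 10 (gather 5 leather): bolt=2 leather=8
After 11 (gather 5 gold): bolt=2 gold=5 leather=8
After 12 (craft plank): bolt=2 gold=3 leather=8 plank=2
After 13 (craft plank): bolt=2 gold=1 leather=8 plank=4
After 14 (gather 4 iron): bolt=2 gold=1 iron=4 leather=8 plank=4
After 15 (consume 1 plank): bolt=2 gold=1 iron=4 leather=8 plank=3
After 16 (gather 4 iron): bolt=2 gold=1 iron=8 leather=8 plank=3
After 17 (gather 5 leather): bolt=2 gold=1 iron=8 leather=13 plank=3
After 18 (consume 2 bolt): gold=1 iron=8 leather=13 plank=3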